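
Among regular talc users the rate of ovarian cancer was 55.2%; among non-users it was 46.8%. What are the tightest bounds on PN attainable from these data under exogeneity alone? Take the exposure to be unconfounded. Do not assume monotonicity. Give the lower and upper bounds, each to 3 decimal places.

0.152 ≤ PN ≤ 0.964

p₁ = 0.552, p₀ = 0.468.
Under exogeneity alone the bounds on PN are max{0,(p₁−p₀)/p₁} ≤ PN ≤ min{1,(1−p₀)/p₁}.
  lower = (p₁ − p₀)/p₁ = 0.084 / 0.552 ≈ 0.1522
  upper = min{1, (1 − p₀)/p₁} = 0.532 / 0.552 ≈ 0.9638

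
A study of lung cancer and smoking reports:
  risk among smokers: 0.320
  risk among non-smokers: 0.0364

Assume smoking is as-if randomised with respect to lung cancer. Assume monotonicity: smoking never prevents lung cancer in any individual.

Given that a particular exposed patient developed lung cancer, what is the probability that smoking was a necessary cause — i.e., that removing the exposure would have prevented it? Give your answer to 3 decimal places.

PN ≈ 0.886

Let p₁ = 0.32, p₀ = 0.0364.
Under exogeneity and monotonicity, PN = (p₁ − p₀) / p₁.
PN = (0.32 − 0.0364) / 0.32 = 0.2836 / 0.32 ≈ 0.8863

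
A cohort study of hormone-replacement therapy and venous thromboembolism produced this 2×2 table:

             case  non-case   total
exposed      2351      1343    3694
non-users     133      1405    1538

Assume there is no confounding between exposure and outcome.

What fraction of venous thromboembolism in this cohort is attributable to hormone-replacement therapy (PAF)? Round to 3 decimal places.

PAF ≈ 0.818

p₁ = P(outcome | exposed) = 2351/3694 = 0.63644
p₀ = P(outcome | unexposed) = 133/1538 = 0.086476
Exposure prevalence π = 3694/5232 = 0.70604; overall risk P(Y=1) = 0.47477.
Under exogeneity, PAF = [P(Y=1) − p₀]/P(Y=1).
PAF = (0.47477 − 0.086476) / 0.47477 ≈ 0.8179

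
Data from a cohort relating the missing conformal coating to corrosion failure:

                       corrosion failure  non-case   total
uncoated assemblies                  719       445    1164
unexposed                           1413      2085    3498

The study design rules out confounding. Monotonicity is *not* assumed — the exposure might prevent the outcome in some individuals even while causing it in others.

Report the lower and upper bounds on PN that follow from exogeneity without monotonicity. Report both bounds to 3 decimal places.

p₁ = P(outcome | exposed) = 719/1164 = 0.6177
p₀ = P(outcome | unexposed) = 1413/3498 = 0.40395
Under exogeneity alone the bounds on PN are max{0,(p₁−p₀)/p₁} ≤ PN ≤ min{1,(1−p₀)/p₁}.
  lower = (p₁ − p₀)/p₁ = 0.21375 / 0.6177 ≈ 0.3460
  upper = min{1, (1 − p₀)/p₁} = 0.59605 / 0.6177 ≈ 0.9650

0.346 ≤ PN ≤ 0.965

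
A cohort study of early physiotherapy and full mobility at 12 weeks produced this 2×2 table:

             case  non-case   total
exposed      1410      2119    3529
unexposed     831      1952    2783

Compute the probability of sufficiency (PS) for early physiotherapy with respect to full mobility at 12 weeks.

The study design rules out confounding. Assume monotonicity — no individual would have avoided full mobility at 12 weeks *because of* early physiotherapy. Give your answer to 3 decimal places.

p₁ = P(outcome | exposed) = 1410/3529 = 0.39955
p₀ = P(outcome | unexposed) = 831/2783 = 0.2986
Under exogeneity and monotonicity, PS = (p₁ − p₀)/(1 − p₀).
PS = (0.39955 − 0.2986) / 0.7014 ≈ 0.1439

PS ≈ 0.144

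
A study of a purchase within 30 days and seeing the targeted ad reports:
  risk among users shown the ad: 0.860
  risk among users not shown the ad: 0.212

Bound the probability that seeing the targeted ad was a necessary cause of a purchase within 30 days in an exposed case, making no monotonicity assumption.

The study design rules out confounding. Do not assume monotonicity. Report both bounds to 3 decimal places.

Let p₁ = 0.86, p₀ = 0.212.
Under exogeneity alone the bounds on PN are max{0,(p₁−p₀)/p₁} ≤ PN ≤ min{1,(1−p₀)/p₁}.
  lower = (p₁ − p₀)/p₁ = 0.648 / 0.86 ≈ 0.7535
  upper = min{1, (1 − p₀)/p₁} = 0.788 / 0.86 ≈ 0.9163

0.753 ≤ PN ≤ 0.916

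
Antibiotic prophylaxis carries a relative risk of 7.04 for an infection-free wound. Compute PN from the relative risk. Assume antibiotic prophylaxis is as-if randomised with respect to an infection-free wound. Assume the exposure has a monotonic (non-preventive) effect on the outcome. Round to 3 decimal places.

PN ≈ 0.858

Under exogeneity and monotonicity, PN = (RR − 1) / RR = 1 − 1/RR.
PN = (7.04 − 1) / 7.04 = 6.04 / 7.04 ≈ 0.8580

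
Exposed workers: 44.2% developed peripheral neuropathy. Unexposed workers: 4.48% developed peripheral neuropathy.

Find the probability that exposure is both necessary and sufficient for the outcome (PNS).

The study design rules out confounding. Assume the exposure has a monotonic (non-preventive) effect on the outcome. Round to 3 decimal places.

PNS ≈ 0.397

p₁ = 0.442, p₀ = 0.0448.
Under exogeneity and monotonicity, PNS = p₁ − p₀.
PNS = 0.442 − 0.0448 = 0.3972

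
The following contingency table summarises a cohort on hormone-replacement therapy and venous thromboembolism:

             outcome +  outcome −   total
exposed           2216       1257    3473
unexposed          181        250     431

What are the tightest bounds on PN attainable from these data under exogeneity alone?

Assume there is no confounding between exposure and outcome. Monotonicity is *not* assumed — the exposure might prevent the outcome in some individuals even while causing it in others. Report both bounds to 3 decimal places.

p₁ = P(outcome | exposed) = 2216/3473 = 0.63807
p₀ = P(outcome | unexposed) = 181/431 = 0.41995
Under exogeneity alone the bounds on PN are max{0,(p₁−p₀)/p₁} ≤ PN ≤ min{1,(1−p₀)/p₁}.
  lower = (p₁ − p₀)/p₁ = 0.21811 / 0.63807 ≈ 0.3418
  upper = min{1, (1 − p₀)/p₁} = 0.58005 / 0.63807 ≈ 0.9091

0.342 ≤ PN ≤ 0.909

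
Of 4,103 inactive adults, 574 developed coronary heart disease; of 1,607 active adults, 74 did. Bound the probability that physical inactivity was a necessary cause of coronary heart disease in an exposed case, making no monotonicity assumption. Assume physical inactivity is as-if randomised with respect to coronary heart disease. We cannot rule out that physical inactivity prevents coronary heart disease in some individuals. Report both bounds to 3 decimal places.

p₁ = P(outcome | exposed) = 574/4103 = 0.1399
p₀ = P(outcome | unexposed) = 74/1607 = 0.046049
Under exogeneity alone the bounds on PN are max{0,(p₁−p₀)/p₁} ≤ PN ≤ min{1,(1−p₀)/p₁}.
  lower = (p₁ − p₀)/p₁ = 0.093849 / 0.1399 ≈ 0.6708
  upper = min{1, (1 − p₀)/p₁} = 0.95395 / 0.1399 ≈ 6.8189 → capped at 1

0.671 ≤ PN ≤ 1.000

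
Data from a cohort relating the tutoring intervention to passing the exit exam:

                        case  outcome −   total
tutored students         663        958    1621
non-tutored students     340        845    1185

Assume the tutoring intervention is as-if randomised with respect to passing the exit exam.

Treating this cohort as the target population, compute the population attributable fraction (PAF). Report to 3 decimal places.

PAF ≈ 0.197

p₁ = P(outcome | exposed) = 663/1621 = 0.40901
p₀ = P(outcome | unexposed) = 340/1185 = 0.28692
Exposure prevalence π = 1621/2806 = 0.57769; overall risk P(Y=1) = 0.35745.
Under exogeneity, PAF = [P(Y=1) − p₀]/P(Y=1).
PAF = (0.35745 − 0.28692) / 0.35745 ≈ 0.1973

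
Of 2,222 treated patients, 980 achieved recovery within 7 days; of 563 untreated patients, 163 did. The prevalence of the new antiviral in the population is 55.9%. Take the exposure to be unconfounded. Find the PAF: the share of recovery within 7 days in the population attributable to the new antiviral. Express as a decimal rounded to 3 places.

p₁ = P(outcome | exposed) = 980/2222 = 0.44104
p₀ = P(outcome | unexposed) = 163/563 = 0.28952
Overall risk P(Y=1) = π·p₁ + (1−π)·p₀ = 0.559×0.44104 + 0.441×0.28952 = 0.37422.
Under exogeneity, PAF = [P(Y=1) − p₀] / P(Y=1).
PAF = (0.37422 − 0.28952) / 0.37422 ≈ 0.2263

PAF ≈ 0.226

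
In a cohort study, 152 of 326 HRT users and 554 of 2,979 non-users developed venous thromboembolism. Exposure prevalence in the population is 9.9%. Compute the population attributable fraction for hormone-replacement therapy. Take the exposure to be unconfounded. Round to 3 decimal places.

PAF ≈ 0.130

p₁ = P(outcome | exposed) = 152/326 = 0.46626
p₀ = P(outcome | unexposed) = 554/2979 = 0.18597
Overall risk P(Y=1) = π·p₁ + (1−π)·p₀ = 0.099×0.46626 + 0.901×0.18597 = 0.21372.
Under exogeneity, PAF = [P(Y=1) − p₀] / P(Y=1).
PAF = (0.21372 − 0.18597) / 0.21372 ≈ 0.1298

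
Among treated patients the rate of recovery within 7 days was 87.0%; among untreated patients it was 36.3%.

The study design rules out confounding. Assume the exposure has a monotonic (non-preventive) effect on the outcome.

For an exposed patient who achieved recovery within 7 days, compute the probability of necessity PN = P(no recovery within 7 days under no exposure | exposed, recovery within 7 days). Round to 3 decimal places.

p₁ = 0.87, p₀ = 0.363.
Under exogeneity and monotonicity, PN = (p₁ − p₀) / p₁.
PN = (0.87 − 0.363) / 0.87 = 0.507 / 0.87 ≈ 0.5828

PN ≈ 0.583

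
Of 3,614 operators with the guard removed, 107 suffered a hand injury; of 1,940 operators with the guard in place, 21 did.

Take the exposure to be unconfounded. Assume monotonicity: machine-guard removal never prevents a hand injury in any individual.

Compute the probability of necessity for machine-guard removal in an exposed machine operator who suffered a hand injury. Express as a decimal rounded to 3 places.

p₁ = P(outcome | exposed) = 107/3614 = 0.029607
p₀ = P(outcome | unexposed) = 21/1940 = 0.010825
Under exogeneity and monotonicity, PN = (p₁ − p₀) / p₁.
PN = (0.029607 − 0.010825) / 0.029607 = 0.018782 / 0.029607 ≈ 0.6344

PN ≈ 0.634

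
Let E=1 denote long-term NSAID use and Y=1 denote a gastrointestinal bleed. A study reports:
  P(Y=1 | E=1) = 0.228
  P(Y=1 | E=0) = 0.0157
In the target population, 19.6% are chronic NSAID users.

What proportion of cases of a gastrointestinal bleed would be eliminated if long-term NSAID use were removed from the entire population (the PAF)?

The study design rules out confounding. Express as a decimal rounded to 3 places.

PAF ≈ 0.726

Let p₁ = 0.228, p₀ = 0.0157.
Overall risk P(Y=1) = π·p₁ + (1−π)·p₀ = 0.196×0.228 + 0.804×0.0157 = 0.057311.
Under exogeneity, PAF = [P(Y=1) − p₀] / P(Y=1).
PAF = (0.057311 − 0.0157) / 0.057311 ≈ 0.7261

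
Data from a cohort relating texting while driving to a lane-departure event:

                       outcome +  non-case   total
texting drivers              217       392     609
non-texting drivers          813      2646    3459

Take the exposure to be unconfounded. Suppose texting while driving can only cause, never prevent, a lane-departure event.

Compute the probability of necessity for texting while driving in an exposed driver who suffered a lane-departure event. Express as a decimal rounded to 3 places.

PN ≈ 0.340

p₁ = P(outcome | exposed) = 217/609 = 0.35632
p₀ = P(outcome | unexposed) = 813/3459 = 0.23504
Under exogeneity and monotonicity, PN = (p₁ − p₀) / p₁.
PN = (0.35632 − 0.23504) / 0.35632 = 0.12128 / 0.35632 ≈ 0.3404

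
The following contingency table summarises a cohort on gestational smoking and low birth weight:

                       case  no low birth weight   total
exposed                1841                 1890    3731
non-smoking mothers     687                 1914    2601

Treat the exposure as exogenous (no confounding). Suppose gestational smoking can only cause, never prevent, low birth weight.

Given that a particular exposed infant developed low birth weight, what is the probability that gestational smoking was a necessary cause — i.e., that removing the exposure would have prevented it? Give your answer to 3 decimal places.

PN ≈ 0.465

p₁ = P(outcome | exposed) = 1841/3731 = 0.49343
p₀ = P(outcome | unexposed) = 687/2601 = 0.26413
Under exogeneity and monotonicity, PN = (p₁ − p₀)/p₁.
PN = (0.49343 − 0.26413) / 0.49343 ≈ 0.4647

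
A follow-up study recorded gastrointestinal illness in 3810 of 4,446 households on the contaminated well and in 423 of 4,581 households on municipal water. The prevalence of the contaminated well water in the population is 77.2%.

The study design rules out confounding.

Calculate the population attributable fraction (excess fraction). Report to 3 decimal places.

PAF ≈ 0.865

p₁ = P(outcome | exposed) = 3810/4446 = 0.85695
p₀ = P(outcome | unexposed) = 423/4581 = 0.092338
Overall risk P(Y=1) = π·p₁ + (1−π)·p₀ = 0.772×0.85695 + 0.228×0.092338 = 0.68262.
Under exogeneity, PAF = [P(Y=1) − p₀] / P(Y=1).
PAF = (0.68262 − 0.092338) / 0.68262 ≈ 0.8647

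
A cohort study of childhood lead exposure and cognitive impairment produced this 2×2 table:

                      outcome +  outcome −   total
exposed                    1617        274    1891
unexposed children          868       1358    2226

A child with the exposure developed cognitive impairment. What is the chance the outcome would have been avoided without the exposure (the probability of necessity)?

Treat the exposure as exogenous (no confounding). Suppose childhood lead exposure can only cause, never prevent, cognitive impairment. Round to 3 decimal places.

PN ≈ 0.544

p₁ = P(outcome | exposed) = 1617/1891 = 0.8551
p₀ = P(outcome | unexposed) = 868/2226 = 0.38994
Under exogeneity and monotonicity, PN = (p₁ − p₀)/p₁.
PN = (0.8551 − 0.38994) / 0.8551 ≈ 0.5440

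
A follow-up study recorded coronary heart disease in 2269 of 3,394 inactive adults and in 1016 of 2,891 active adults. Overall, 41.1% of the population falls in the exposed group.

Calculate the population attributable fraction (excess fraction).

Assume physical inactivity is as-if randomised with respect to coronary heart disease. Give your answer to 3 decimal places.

PAF ≈ 0.271

p₁ = P(outcome | exposed) = 2269/3394 = 0.66853
p₀ = P(outcome | unexposed) = 1016/2891 = 0.35144
Overall risk P(Y=1) = π·p₁ + (1−π)·p₀ = 0.411×0.66853 + 0.589×0.35144 = 0.48176.
Under exogeneity, PAF = [P(Y=1) − p₀] / P(Y=1).
PAF = (0.48176 − 0.35144) / 0.48176 ≈ 0.2705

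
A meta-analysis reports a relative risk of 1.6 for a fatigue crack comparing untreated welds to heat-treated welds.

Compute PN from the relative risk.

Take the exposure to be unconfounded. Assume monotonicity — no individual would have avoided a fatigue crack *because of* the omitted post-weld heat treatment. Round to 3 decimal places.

PN ≈ 0.375

Under exogeneity and monotonicity, PN = (RR − 1) / RR = 1 − 1/RR.
PN = (1.6 − 1) / 1.6 = 0.6 / 1.6 ≈ 0.3750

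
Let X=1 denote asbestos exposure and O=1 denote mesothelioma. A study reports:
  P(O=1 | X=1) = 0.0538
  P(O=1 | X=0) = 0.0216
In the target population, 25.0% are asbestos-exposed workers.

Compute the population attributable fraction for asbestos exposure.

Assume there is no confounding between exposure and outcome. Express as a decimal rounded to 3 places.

PAF ≈ 0.272

Let p₁ = 0.0538, p₀ = 0.0216.
Overall risk P(Y=1) = π·p₁ + (1−π)·p₀ = 0.25×0.0538 + 0.75×0.0216 = 0.02965.
Under exogeneity, PAF = [P(Y=1) − p₀] / P(Y=1).
PAF = (0.02965 − 0.0216) / 0.02965 ≈ 0.2715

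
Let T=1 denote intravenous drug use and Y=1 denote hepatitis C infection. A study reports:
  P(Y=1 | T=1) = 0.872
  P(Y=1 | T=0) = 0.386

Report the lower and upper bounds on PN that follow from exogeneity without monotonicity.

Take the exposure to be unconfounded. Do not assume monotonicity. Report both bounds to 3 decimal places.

0.557 ≤ PN ≤ 0.704

Let p₁ = 0.872, p₀ = 0.386.
Under exogeneity alone the bounds on PN are max{0,(p₁−p₀)/p₁} ≤ PN ≤ min{1,(1−p₀)/p₁}.
  lower = (p₁ − p₀)/p₁ = 0.486 / 0.872 ≈ 0.5573
  upper = min{1, (1 − p₀)/p₁} = 0.614 / 0.872 ≈ 0.7041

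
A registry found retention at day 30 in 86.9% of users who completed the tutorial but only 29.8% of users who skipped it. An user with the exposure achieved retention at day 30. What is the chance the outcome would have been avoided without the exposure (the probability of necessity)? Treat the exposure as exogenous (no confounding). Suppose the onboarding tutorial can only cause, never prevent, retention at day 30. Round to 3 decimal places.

p₁ = 0.869, p₀ = 0.298.
Under exogeneity and monotonicity, PN = (p₁ − p₀) / p₁.
PN = (0.869 − 0.298) / 0.869 = 0.571 / 0.869 ≈ 0.6571

PN ≈ 0.657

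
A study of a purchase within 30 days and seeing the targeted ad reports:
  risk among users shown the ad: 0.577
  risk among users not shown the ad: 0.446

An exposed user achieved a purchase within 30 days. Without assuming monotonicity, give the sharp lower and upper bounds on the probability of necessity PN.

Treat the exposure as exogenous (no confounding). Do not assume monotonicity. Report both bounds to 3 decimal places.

0.227 ≤ PN ≤ 0.960

Let p₁ = 0.577, p₀ = 0.446.
Under exogeneity alone the bounds on PN are max{0,(p₁−p₀)/p₁} ≤ PN ≤ min{1,(1−p₀)/p₁}.
  lower = (p₁ − p₀)/p₁ = 0.131 / 0.577 ≈ 0.2270
  upper = min{1, (1 − p₀)/p₁} = 0.554 / 0.577 ≈ 0.9601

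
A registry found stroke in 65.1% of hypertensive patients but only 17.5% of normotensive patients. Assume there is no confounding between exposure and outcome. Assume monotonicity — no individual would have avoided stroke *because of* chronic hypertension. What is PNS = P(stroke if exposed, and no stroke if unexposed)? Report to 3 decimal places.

PNS ≈ 0.476

p₁ = 0.651, p₀ = 0.175.
Under exogeneity and monotonicity, PNS = p₁ − p₀.
PNS = 0.651 − 0.175 = 0.476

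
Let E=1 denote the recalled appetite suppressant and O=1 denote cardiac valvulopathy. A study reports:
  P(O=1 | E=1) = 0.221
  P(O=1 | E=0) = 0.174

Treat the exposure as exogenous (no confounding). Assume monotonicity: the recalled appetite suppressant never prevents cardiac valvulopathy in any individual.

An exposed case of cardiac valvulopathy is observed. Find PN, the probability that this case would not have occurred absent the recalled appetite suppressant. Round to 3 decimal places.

Let p₁ = 0.221, p₀ = 0.174.
Under exogeneity and monotonicity, PN = (p₁ − p₀) / p₁.
PN = (0.221 − 0.174) / 0.221 = 0.047 / 0.221 ≈ 0.2127

PN ≈ 0.213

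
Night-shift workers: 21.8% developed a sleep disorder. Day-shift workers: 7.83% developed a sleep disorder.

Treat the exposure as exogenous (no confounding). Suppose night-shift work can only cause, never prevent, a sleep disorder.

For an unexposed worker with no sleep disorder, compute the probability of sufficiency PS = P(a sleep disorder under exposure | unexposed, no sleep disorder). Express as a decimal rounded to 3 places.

p₁ = 0.218, p₀ = 0.0783.
Under exogeneity and monotonicity, PS = (p₁ − p₀) / (1 − p₀).
PS = (0.218 − 0.0783) / (1 − 0.0783) = 0.1397 / 0.9217 ≈ 0.1516

PS ≈ 0.152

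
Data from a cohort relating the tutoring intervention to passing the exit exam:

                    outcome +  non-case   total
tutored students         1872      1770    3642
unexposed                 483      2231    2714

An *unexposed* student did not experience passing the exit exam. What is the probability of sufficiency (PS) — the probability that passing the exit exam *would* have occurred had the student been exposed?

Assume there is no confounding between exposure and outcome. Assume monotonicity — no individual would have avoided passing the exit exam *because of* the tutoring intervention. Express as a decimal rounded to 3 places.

p₁ = P(outcome | exposed) = 1872/3642 = 0.514
p₀ = P(outcome | unexposed) = 483/2714 = 0.17797
Under exogeneity and monotonicity, PS = (p₁ − p₀) / (1 − p₀).
PS = (0.514 − 0.17797) / (1 − 0.17797) = 0.33604 / 0.82203 ≈ 0.4088

PS ≈ 0.409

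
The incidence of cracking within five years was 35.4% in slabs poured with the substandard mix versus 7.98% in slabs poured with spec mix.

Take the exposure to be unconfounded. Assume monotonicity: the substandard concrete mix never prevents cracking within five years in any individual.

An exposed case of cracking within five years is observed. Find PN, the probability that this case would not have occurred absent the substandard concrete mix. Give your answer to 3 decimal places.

p₁ = 0.354, p₀ = 0.0798.
Under exogeneity and monotonicity, PN = (p₁ − p₀) / p₁.
PN = (0.354 − 0.0798) / 0.354 = 0.2742 / 0.354 ≈ 0.7746

PN ≈ 0.775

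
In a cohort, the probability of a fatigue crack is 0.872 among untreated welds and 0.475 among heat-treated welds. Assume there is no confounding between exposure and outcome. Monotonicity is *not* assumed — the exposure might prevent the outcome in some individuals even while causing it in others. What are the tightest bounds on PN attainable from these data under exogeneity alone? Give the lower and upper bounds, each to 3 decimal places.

Let p₁ = 0.872, p₀ = 0.475.
Under exogeneity alone the bounds on PN are max{0,(p₁−p₀)/p₁} ≤ PN ≤ min{1,(1−p₀)/p₁}.
  lower = (p₁ − p₀)/p₁ = 0.397 / 0.872 ≈ 0.4553
  upper = min{1, (1 − p₀)/p₁} = 0.525 / 0.872 ≈ 0.6021

0.455 ≤ PN ≤ 0.602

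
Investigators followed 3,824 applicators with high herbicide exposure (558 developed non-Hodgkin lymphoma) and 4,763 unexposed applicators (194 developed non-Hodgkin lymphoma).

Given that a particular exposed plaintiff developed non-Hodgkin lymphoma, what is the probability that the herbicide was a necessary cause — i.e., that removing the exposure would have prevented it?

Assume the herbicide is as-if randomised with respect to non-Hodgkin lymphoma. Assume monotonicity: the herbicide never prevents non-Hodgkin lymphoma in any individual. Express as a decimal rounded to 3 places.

PN ≈ 0.721

p₁ = P(outcome | exposed) = 558/3824 = 0.14592
p₀ = P(outcome | unexposed) = 194/4763 = 0.040731
Under exogeneity and monotonicity, PN = (p₁ − p₀) / p₁.
PN = (0.14592 − 0.040731) / 0.14592 = 0.10519 / 0.14592 ≈ 0.7209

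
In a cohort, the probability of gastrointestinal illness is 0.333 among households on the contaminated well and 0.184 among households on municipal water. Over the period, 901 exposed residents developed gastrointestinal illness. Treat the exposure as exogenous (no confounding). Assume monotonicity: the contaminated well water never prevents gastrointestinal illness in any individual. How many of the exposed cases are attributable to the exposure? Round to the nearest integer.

about 403 cases

Let p₁ = 0.333, p₀ = 0.184.
PN = (p₁ − p₀)/p₁ = (0.333 − 0.184) / 0.333 ≈ 0.44745.
Attributable cases ≈ PN × (exposed cases) = 0.44745 × 901 ≈ 403.15.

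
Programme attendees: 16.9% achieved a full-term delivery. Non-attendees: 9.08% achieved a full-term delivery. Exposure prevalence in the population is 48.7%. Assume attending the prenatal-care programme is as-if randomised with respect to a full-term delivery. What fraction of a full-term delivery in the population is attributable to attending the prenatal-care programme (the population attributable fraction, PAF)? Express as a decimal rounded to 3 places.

PAF ≈ 0.295

p₁ = 0.169, p₀ = 0.0908.
Overall risk P(Y=1) = π·p₁ + (1−π)·p₀ = 0.487×0.169 + 0.513×0.0908 = 0.12888.
Under exogeneity, PAF = [P(Y=1) − p₀] / P(Y=1).
PAF = (0.12888 − 0.0908) / 0.12888 ≈ 0.2955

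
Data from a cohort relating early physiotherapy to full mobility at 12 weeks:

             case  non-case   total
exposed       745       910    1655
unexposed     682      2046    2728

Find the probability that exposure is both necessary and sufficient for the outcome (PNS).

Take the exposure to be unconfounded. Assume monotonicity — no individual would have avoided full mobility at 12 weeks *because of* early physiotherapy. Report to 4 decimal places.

p₁ = P(outcome | exposed) = 745/1655 = 0.45015
p₀ = P(outcome | unexposed) = 682/2728 = 0.25
Under exogeneity and monotonicity, PNS = p₁ − p₀.
PNS = 0.45015 − 0.25 = 0.20015

PNS ≈ 0.2002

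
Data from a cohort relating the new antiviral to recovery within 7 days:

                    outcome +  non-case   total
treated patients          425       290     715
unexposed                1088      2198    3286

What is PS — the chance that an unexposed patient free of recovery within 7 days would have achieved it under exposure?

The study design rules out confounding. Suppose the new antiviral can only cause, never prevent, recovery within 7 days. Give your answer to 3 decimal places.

PS ≈ 0.394

p₁ = P(outcome | exposed) = 425/715 = 0.59441
p₀ = P(outcome | unexposed) = 1088/3286 = 0.3311
Under exogeneity and monotonicity, PS = (p₁ − p₀) / (1 − p₀).
PS = (0.59441 − 0.3311) / (1 − 0.3311) = 0.2633 / 0.6689 ≈ 0.3936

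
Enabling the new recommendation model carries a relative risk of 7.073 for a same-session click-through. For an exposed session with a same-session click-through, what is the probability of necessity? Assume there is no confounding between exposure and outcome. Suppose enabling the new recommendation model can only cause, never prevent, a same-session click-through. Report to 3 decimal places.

PN ≈ 0.859

Under exogeneity and monotonicity, PN = (RR − 1) / RR = 1 − 1/RR.
PN = (7.073 − 1) / 7.073 = 6.073 / 7.073 ≈ 0.8586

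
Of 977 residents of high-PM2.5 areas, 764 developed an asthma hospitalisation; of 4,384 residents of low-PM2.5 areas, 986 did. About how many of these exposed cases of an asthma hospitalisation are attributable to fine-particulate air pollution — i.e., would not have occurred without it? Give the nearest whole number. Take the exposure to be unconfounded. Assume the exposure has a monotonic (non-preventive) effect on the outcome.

p₁ = P(outcome | exposed) = 764/977 = 0.78199
p₀ = P(outcome | unexposed) = 986/4384 = 0.22491
PN = (p₁ − p₀)/p₁ = (0.78199 − 0.22491) / 0.78199 ≈ 0.71239.
Attributable cases ≈ PN × (exposed cases) = 0.71239 × 764 ≈ 544.26.

about 544 cases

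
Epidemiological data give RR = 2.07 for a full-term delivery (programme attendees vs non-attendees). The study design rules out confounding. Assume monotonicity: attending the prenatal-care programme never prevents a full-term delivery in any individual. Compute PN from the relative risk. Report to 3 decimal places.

PN ≈ 0.517

Under exogeneity and monotonicity, PN = (RR − 1) / RR = 1 − 1/RR.
PN = (2.07 − 1) / 2.07 = 1.07 / 2.07 ≈ 0.5169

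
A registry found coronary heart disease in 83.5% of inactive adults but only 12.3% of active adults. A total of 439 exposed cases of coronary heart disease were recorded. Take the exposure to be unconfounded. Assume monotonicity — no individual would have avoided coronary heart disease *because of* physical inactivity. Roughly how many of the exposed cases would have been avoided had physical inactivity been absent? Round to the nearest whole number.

p₁ = 0.835, p₀ = 0.123.
PN = (p₁ − p₀)/p₁ = (0.835 − 0.123) / 0.835 ≈ 0.85269.
Attributable cases ≈ PN × (exposed cases) = 0.85269 × 439 ≈ 374.33.

about 374 cases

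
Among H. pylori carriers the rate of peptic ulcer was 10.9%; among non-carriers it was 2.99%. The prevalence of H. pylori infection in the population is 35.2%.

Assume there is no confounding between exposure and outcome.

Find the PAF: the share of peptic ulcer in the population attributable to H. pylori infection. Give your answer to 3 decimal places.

p₁ = 0.109, p₀ = 0.0299.
Overall risk P(Y=1) = π·p₁ + (1−π)·p₀ = 0.352×0.109 + 0.648×0.0299 = 0.057743.
Under exogeneity, PAF = [P(Y=1) − p₀] / P(Y=1).
PAF = (0.057743 − 0.0299) / 0.057743 ≈ 0.4822

PAF ≈ 0.482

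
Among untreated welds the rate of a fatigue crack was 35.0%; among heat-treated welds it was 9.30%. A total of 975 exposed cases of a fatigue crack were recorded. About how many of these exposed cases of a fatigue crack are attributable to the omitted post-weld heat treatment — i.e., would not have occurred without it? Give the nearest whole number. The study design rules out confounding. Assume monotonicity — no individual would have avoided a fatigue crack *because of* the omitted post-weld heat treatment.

about 716 cases

p₁ = 0.35, p₀ = 0.093.
PN = (p₁ − p₀)/p₁ = (0.35 − 0.093) / 0.35 ≈ 0.73429.
Attributable cases ≈ PN × (exposed cases) = 0.73429 × 975 ≈ 715.93.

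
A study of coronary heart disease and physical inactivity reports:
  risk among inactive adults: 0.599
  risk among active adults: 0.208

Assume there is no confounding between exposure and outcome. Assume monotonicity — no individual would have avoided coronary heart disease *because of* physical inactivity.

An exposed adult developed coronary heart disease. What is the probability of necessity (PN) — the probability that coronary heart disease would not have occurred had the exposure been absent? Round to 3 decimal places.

Let p₁ = 0.599, p₀ = 0.208.
Under exogeneity and monotonicity, PN = (p₁ − p₀) / p₁.
PN = (0.599 − 0.208) / 0.599 = 0.391 / 0.599 ≈ 0.6528

PN ≈ 0.653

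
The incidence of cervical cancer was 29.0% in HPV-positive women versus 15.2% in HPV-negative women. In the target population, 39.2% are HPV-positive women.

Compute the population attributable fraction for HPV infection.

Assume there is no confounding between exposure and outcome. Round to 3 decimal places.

p₁ = 0.29, p₀ = 0.152.
Overall risk P(Y=1) = π·p₁ + (1−π)·p₀ = 0.392×0.29 + 0.608×0.152 = 0.2061.
Under exogeneity, PAF = [P(Y=1) − p₀] / P(Y=1).
PAF = (0.2061 − 0.152) / 0.2061 ≈ 0.2625

PAF ≈ 0.262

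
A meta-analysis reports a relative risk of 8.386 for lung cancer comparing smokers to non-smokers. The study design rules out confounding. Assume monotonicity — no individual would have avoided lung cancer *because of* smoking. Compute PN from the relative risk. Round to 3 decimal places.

PN ≈ 0.881

Under exogeneity and monotonicity, PN = (RR − 1) / RR = 1 − 1/RR.
PN = (8.386 − 1) / 8.386 = 7.386 / 8.386 ≈ 0.8808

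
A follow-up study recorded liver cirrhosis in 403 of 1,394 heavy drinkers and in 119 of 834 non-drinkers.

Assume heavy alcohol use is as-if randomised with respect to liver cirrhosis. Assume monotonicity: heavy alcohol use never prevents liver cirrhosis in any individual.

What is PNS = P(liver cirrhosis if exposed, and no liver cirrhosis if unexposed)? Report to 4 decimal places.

p₁ = P(outcome | exposed) = 403/1394 = 0.2891
p₀ = P(outcome | unexposed) = 119/834 = 0.14269
Under exogeneity and monotonicity, PNS = p₁ − p₀.
PNS = 0.2891 − 0.14269 = 0.14641

PNS ≈ 0.1464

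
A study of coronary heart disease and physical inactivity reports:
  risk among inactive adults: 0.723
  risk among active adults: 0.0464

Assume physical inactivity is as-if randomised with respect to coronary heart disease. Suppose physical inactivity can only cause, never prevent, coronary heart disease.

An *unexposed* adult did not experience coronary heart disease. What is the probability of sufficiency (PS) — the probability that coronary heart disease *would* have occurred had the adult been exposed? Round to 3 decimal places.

Let p₁ = 0.723, p₀ = 0.0464.
Under exogeneity and monotonicity, PS = (p₁ − p₀) / (1 − p₀).
PS = (0.723 − 0.0464) / (1 − 0.0464) = 0.6766 / 0.9536 ≈ 0.7095

PS ≈ 0.710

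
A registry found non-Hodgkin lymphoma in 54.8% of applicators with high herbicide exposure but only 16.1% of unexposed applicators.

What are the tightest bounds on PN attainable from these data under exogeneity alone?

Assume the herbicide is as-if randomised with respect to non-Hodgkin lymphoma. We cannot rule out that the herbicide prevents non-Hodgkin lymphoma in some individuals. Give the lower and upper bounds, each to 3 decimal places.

p₁ = 0.548, p₀ = 0.161.
Under exogeneity alone the bounds on PN are max{0,(p₁−p₀)/p₁} ≤ PN ≤ min{1,(1−p₀)/p₁}.
  lower = (p₁ − p₀)/p₁ = 0.387 / 0.548 ≈ 0.7062
  upper = min{1, (1 − p₀)/p₁} = 0.839 / 0.548 ≈ 1.5310 → capped at 1

0.706 ≤ PN ≤ 1.000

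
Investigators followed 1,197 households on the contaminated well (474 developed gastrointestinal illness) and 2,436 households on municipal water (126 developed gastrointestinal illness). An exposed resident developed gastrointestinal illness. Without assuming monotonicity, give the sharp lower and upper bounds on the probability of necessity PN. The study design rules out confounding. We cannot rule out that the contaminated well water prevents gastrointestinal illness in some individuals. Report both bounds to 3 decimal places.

0.869 ≤ PN ≤ 1.000

p₁ = P(outcome | exposed) = 474/1197 = 0.39599
p₀ = P(outcome | unexposed) = 126/2436 = 0.051724
Under exogeneity alone the bounds on PN are max{0,(p₁−p₀)/p₁} ≤ PN ≤ min{1,(1−p₀)/p₁}.
  lower = (p₁ − p₀)/p₁ = 0.34427 / 0.39599 ≈ 0.8694
  upper = min{1, (1 − p₀)/p₁} = 0.94828 / 0.39599 ≈ 2.3947 → capped at 1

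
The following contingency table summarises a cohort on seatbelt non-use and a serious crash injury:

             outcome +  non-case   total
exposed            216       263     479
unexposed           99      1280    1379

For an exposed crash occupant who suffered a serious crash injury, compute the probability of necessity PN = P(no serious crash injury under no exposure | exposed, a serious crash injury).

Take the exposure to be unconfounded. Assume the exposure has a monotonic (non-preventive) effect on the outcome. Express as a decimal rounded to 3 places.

p₁ = P(outcome | exposed) = 216/479 = 0.45094
p₀ = P(outcome | unexposed) = 99/1379 = 0.071791
Under exogeneity and monotonicity, PN = (p₁ − p₀)/p₁.
PN = (0.45094 − 0.071791) / 0.45094 ≈ 0.8408

PN ≈ 0.841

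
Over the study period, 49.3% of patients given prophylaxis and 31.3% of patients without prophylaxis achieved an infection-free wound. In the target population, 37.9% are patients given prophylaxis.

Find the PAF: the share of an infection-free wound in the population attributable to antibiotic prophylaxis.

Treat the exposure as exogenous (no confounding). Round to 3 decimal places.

PAF ≈ 0.179

p₁ = 0.493, p₀ = 0.313.
Overall risk P(Y=1) = π·p₁ + (1−π)·p₀ = 0.379×0.493 + 0.621×0.313 = 0.38122.
Under exogeneity, PAF = [P(Y=1) − p₀] / P(Y=1).
PAF = (0.38122 − 0.313) / 0.38122 ≈ 0.1790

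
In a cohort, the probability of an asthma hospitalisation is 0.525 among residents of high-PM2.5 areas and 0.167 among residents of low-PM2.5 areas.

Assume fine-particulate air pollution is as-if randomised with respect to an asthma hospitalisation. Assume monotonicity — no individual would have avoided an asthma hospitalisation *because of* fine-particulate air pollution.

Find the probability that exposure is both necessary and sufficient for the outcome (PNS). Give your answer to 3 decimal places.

PNS ≈ 0.358

Let p₁ = 0.525, p₀ = 0.167.
Under exogeneity and monotonicity, PNS = p₁ − p₀.
PNS = 0.525 − 0.167 = 0.358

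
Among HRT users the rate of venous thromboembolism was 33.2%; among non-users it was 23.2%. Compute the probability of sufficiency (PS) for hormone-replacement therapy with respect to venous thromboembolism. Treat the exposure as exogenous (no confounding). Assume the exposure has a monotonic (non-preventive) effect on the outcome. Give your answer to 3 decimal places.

PS ≈ 0.130

p₁ = 0.332, p₀ = 0.232.
Under exogeneity and monotonicity, PS = (p₁ − p₀) / (1 − p₀).
PS = (0.332 − 0.232) / (1 − 0.232) = 0.1 / 0.768 ≈ 0.1302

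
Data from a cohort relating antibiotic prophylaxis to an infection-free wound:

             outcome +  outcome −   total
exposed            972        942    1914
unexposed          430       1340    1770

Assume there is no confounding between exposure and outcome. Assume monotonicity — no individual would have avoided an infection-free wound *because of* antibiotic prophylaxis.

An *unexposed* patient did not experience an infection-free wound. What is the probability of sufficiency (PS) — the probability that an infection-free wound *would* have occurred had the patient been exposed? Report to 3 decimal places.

p₁ = P(outcome | exposed) = 972/1914 = 0.50784
p₀ = P(outcome | unexposed) = 430/1770 = 0.24294
Under exogeneity and monotonicity, PS = (p₁ − p₀)/(1 − p₀).
PS = (0.50784 − 0.24294) / 0.75706 ≈ 0.3499

PS ≈ 0.350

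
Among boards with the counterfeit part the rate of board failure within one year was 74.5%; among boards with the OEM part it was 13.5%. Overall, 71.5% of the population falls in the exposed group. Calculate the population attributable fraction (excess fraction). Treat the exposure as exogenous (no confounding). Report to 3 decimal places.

PAF ≈ 0.764

p₁ = 0.745, p₀ = 0.135.
Overall risk P(Y=1) = π·p₁ + (1−π)·p₀ = 0.715×0.745 + 0.285×0.135 = 0.57115.
Under exogeneity, PAF = [P(Y=1) − p₀] / P(Y=1).
PAF = (0.57115 − 0.135) / 0.57115 ≈ 0.7636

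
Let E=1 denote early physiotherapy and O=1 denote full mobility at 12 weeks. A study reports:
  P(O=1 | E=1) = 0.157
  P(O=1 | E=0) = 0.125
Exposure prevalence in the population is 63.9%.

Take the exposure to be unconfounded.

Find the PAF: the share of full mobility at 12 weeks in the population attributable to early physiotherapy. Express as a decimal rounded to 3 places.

PAF ≈ 0.141

Let p₁ = 0.157, p₀ = 0.125.
Overall risk P(Y=1) = π·p₁ + (1−π)·p₀ = 0.639×0.157 + 0.361×0.125 = 0.14545.
Under exogeneity, PAF = [P(Y=1) − p₀] / P(Y=1).
PAF = (0.14545 − 0.125) / 0.14545 ≈ 0.1406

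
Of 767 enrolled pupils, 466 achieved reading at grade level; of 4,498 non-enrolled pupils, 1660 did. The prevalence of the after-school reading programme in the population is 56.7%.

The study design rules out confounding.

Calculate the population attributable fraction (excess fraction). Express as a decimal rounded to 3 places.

p₁ = P(outcome | exposed) = 466/767 = 0.60756
p₀ = P(outcome | unexposed) = 1660/4498 = 0.36905
Overall risk P(Y=1) = π·p₁ + (1−π)·p₀ = 0.567×0.60756 + 0.433×0.36905 = 0.50429.
Under exogeneity, PAF = [P(Y=1) − p₀] / P(Y=1).
PAF = (0.50429 − 0.36905) / 0.50429 ≈ 0.2682

PAF ≈ 0.268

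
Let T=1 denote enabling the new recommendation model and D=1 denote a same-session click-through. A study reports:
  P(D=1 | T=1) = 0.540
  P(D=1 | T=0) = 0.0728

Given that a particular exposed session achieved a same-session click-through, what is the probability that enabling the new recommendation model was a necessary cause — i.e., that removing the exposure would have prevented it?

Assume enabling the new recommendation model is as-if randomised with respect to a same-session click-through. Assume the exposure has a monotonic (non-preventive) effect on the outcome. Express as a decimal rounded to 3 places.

PN ≈ 0.865

Let p₁ = 0.54, p₀ = 0.0728.
Under exogeneity and monotonicity, PN = (p₁ − p₀) / p₁.
PN = (0.54 − 0.0728) / 0.54 = 0.4672 / 0.54 ≈ 0.8652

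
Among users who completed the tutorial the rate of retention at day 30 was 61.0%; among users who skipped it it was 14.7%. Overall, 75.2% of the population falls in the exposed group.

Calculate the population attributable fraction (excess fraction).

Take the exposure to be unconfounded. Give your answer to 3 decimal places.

p₁ = 0.61, p₀ = 0.147.
Overall risk P(Y=1) = π·p₁ + (1−π)·p₀ = 0.752×0.61 + 0.248×0.147 = 0.49518.
Under exogeneity, PAF = [P(Y=1) − p₀] / P(Y=1).
PAF = (0.49518 − 0.147) / 0.49518 ≈ 0.7031

PAF ≈ 0.703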